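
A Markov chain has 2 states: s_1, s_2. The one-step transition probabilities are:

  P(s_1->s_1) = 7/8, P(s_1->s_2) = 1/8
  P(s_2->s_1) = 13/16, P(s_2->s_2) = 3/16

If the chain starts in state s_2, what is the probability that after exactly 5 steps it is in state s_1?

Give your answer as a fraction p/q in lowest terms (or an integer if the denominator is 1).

Computing P^5 by repeated multiplication:
P^1 =
  s_1: [7/8, 1/8]
  s_2: [13/16, 3/16]
P^2 =
  s_1: [111/128, 17/128]
  s_2: [221/256, 35/256]
P^3 =
  s_1: [1775/2048, 273/2048]
  s_2: [3549/4096, 547/4096]
P^4 =
  s_1: [28399/32768, 4369/32768]
  s_2: [56797/65536, 8739/65536]
P^5 =
  s_1: [454383/524288, 69905/524288]
  s_2: [908765/1048576, 139811/1048576]

(P^5)[s_2 -> s_1] = 908765/1048576

Answer: 908765/1048576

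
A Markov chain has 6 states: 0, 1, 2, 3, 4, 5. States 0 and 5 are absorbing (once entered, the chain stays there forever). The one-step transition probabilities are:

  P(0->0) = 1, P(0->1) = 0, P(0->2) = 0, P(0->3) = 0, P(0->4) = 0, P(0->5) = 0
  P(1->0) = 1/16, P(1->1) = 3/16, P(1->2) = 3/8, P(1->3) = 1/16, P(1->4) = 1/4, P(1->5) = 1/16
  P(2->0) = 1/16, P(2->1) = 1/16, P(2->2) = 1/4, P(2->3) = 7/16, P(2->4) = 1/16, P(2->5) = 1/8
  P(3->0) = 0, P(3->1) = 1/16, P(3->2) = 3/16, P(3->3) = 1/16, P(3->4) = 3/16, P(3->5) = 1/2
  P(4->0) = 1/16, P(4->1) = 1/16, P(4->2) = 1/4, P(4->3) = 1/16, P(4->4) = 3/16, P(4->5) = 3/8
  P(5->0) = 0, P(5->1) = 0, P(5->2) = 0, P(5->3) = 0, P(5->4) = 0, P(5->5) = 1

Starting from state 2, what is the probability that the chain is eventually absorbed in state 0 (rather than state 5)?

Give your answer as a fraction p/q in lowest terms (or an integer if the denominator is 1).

Answer: 549/3547

Derivation:
Let a_i = P(absorbed in 0 | start in state i).
Boundary conditions: a_0 = 1, a_5 = 0.
For each transient state i, a_i = sum_j P(i->j) * a_j:
  a_1 = 1/16*a_0 + 3/16*a_1 + 3/8*a_2 + 1/16*a_3 + 1/4*a_4 + 1/16*a_5
  a_2 = 1/16*a_0 + 1/16*a_1 + 1/4*a_2 + 7/16*a_3 + 1/16*a_4 + 1/8*a_5
  a_3 = 0*a_0 + 1/16*a_1 + 3/16*a_2 + 1/16*a_3 + 3/16*a_4 + 1/2*a_5
  a_4 = 1/16*a_0 + 1/16*a_1 + 1/4*a_2 + 1/16*a_3 + 3/16*a_4 + 3/8*a_5

Substituting a_0 = 1 and a_5 = 0, rearrange to (I - Q) a = r where r[i] = P(i -> 0):
  [13/16, -3/8, -1/16, -1/4] . (a_1, a_2, a_3, a_4) = 1/16
  [-1/16, 3/4, -7/16, -1/16] . (a_1, a_2, a_3, a_4) = 1/16
  [-1/16, -3/16, 15/16, -3/16] . (a_1, a_2, a_3, a_4) = 0
  [-1/16, -1/4, -1/16, 13/16] . (a_1, a_2, a_3, a_4) = 1/16

Solving yields:
  a_1 = 705/3547
  a_2 = 549/3547
  a_3 = 260/3547
  a_4 = 516/3547

Starting state is 2, so the absorption probability is a_2 = 549/3547.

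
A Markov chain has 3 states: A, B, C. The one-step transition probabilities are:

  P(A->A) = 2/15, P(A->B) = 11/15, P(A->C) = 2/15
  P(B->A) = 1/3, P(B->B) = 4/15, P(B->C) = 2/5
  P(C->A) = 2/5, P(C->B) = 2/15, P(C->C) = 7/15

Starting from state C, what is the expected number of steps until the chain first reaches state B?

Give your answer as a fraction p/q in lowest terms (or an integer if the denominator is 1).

Let h_i = expected steps to first reach B from state i.
Boundary: h_B = 0.
First-step equations for the other states:
  h_A = 1 + 2/15*h_A + 11/15*h_B + 2/15*h_C
  h_C = 1 + 2/5*h_A + 2/15*h_B + 7/15*h_C

Substituting h_B = 0 and rearranging gives the linear system (I - Q) h = 1:
  [13/15, -2/15] . (h_A, h_C) = 1
  [-2/5, 8/15] . (h_A, h_C) = 1

Solving yields:
  h_A = 75/46
  h_C = 285/92

Starting state is C, so the expected hitting time is h_C = 285/92.

Answer: 285/92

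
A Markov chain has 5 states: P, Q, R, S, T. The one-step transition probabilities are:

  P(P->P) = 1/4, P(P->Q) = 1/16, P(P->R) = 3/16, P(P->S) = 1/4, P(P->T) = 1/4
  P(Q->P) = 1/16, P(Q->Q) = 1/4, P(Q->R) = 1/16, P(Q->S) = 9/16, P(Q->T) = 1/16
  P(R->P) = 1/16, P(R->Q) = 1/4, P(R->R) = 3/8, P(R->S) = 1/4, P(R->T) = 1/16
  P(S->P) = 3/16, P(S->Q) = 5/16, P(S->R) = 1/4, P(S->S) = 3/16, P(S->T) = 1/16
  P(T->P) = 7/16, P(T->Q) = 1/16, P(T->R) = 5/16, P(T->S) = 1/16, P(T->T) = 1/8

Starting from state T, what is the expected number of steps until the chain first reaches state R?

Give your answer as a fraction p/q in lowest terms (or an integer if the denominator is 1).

Answer: 1368/313

Derivation:
Let h_i = expected steps to first reach R from state i.
Boundary: h_R = 0.
First-step equations for the other states:
  h_P = 1 + 1/4*h_P + 1/16*h_Q + 3/16*h_R + 1/4*h_S + 1/4*h_T
  h_Q = 1 + 1/16*h_P + 1/4*h_Q + 1/16*h_R + 9/16*h_S + 1/16*h_T
  h_S = 1 + 3/16*h_P + 5/16*h_Q + 1/4*h_R + 3/16*h_S + 1/16*h_T
  h_T = 1 + 7/16*h_P + 1/16*h_Q + 5/16*h_R + 1/16*h_S + 1/8*h_T

Substituting h_R = 0 and rearranging gives the linear system (I - Q) h = 1:
  [3/4, -1/16, -1/4, -1/4] . (h_P, h_Q, h_S, h_T) = 1
  [-1/16, 3/4, -9/16, -1/16] . (h_P, h_Q, h_S, h_T) = 1
  [-3/16, -5/16, 13/16, -1/16] . (h_P, h_Q, h_S, h_T) = 1
  [-7/16, -1/16, -1/16, 7/8] . (h_P, h_Q, h_S, h_T) = 1

Solving yields:
  h_P = 1540/313
  h_Q = 5456/939
  h_S = 4636/939
  h_T = 1368/313

Starting state is T, so the expected hitting time is h_T = 1368/313.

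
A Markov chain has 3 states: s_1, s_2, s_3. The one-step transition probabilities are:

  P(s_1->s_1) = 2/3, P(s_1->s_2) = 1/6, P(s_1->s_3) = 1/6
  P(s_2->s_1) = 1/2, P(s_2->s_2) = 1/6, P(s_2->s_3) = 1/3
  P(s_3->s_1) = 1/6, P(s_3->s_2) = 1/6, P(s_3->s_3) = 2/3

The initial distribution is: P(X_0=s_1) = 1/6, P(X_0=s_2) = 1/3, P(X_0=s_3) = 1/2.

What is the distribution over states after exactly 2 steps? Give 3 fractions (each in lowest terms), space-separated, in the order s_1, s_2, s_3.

Propagating the distribution step by step (d_{t+1} = d_t * P):
d_0 = (s_1=1/6, s_2=1/3, s_3=1/2)
  d_1[s_1] = 1/6*2/3 + 1/3*1/2 + 1/2*1/6 = 13/36
  d_1[s_2] = 1/6*1/6 + 1/3*1/6 + 1/2*1/6 = 1/6
  d_1[s_3] = 1/6*1/6 + 1/3*1/3 + 1/2*2/3 = 17/36
d_1 = (s_1=13/36, s_2=1/6, s_3=17/36)
  d_2[s_1] = 13/36*2/3 + 1/6*1/2 + 17/36*1/6 = 29/72
  d_2[s_2] = 13/36*1/6 + 1/6*1/6 + 17/36*1/6 = 1/6
  d_2[s_3] = 13/36*1/6 + 1/6*1/3 + 17/36*2/3 = 31/72
d_2 = (s_1=29/72, s_2=1/6, s_3=31/72)

Answer: 29/72 1/6 31/72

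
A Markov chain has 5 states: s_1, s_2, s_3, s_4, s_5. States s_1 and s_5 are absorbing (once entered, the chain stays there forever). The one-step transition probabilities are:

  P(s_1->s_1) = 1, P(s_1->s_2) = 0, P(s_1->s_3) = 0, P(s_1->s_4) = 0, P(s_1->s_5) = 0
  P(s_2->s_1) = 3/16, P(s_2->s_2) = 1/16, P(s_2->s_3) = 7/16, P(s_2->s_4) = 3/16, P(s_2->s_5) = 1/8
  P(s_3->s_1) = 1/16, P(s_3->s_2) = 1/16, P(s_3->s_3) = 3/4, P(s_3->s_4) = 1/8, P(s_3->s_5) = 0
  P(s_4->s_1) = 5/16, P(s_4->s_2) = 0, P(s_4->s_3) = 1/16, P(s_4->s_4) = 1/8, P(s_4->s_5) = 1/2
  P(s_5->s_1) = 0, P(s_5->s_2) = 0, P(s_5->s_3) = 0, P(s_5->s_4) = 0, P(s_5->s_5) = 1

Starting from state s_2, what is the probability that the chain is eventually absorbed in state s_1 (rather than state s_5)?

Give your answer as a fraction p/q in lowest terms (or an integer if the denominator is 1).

Let a_i = P(absorbed in s_1 | start in state i).
Boundary conditions: a_s_1 = 1, a_s_5 = 0.
For each transient state i, a_i = sum_j P(i->j) * a_j:
  a_s_2 = 3/16*a_s_1 + 1/16*a_s_2 + 7/16*a_s_3 + 3/16*a_s_4 + 1/8*a_s_5
  a_s_3 = 1/16*a_s_1 + 1/16*a_s_2 + 3/4*a_s_3 + 1/8*a_s_4 + 0*a_s_5
  a_s_4 = 5/16*a_s_1 + 0*a_s_2 + 1/16*a_s_3 + 1/8*a_s_4 + 1/2*a_s_5

Substituting a_s_1 = 1 and a_s_5 = 0, rearrange to (I - Q) a = r where r[i] = P(i -> s_1):
  [15/16, -7/16, -3/16] . (a_s_2, a_s_3, a_s_4) = 3/16
  [-1/16, 1/4, -1/8] . (a_s_2, a_s_3, a_s_4) = 1/16
  [0, -1/16, 7/8] . (a_s_2, a_s_3, a_s_4) = 5/16

Solving yields:
  a_s_2 = 393/709
  a_s_3 = 417/709
  a_s_4 = 283/709

Starting state is s_2, so the absorption probability is a_s_2 = 393/709.

Answer: 393/709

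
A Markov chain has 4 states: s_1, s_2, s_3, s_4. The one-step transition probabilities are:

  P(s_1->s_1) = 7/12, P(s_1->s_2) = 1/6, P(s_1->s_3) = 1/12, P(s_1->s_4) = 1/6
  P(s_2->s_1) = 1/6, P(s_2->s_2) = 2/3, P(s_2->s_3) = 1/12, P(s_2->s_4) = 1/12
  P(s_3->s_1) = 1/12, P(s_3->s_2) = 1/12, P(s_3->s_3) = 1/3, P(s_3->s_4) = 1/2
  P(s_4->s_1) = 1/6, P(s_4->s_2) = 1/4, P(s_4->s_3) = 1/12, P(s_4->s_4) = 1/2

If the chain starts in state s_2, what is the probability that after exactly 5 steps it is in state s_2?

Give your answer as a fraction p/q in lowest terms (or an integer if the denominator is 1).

Computing P^5 by repeated multiplication:
P^1 =
  s_1: [7/12, 1/6, 1/12, 1/6]
  s_2: [1/6, 2/3, 1/12, 1/12]
  s_3: [1/12, 1/12, 1/3, 1/2]
  s_4: [1/6, 1/4, 1/12, 1/2]
P^2 =
  s_1: [29/72, 37/144, 5/48, 17/72]
  s_2: [11/48, 1/2, 5/48, 1/6]
  s_3: [25/144, 2/9, 1/6, 7/16]
  s_4: [11/48, 47/144, 5/48, 49/144]
P^3 =
  s_1: [563/1728, 529/1728, 7/64, 149/576]
  s_2: [73/288, 27/64, 7/64, 31/144]
  s_3: [389/1728, 173/576, 1/8, 151/432]
  s_4: [73/288, 151/432, 7/64, 497/1728]
P^4 =
  s_1: [3041/10368, 287/864, 85/768, 5471/20736]
  s_2: [1819/6912, 2671/6912, 85/768, 1657/6912]
  s_3: [5185/20736, 3479/10368, 11/96, 6217/20736]
  s_4: [1819/6912, 1847/5184, 85/768, 1399/5184]
P^5 =
  s_1: [69587/248832, 10747/31104, 341/3072, 4103/15552]
  s_2: [11077/41472, 15371/41472, 341/3072, 6947/27648]
  s_3: [65021/248832, 87061/248832, 43/384, 3827/13824]
  s_4: [11077/41472, 89101/248832, 341/3072, 4103/15552]

(P^5)[s_2 -> s_2] = 15371/41472

Answer: 15371/41472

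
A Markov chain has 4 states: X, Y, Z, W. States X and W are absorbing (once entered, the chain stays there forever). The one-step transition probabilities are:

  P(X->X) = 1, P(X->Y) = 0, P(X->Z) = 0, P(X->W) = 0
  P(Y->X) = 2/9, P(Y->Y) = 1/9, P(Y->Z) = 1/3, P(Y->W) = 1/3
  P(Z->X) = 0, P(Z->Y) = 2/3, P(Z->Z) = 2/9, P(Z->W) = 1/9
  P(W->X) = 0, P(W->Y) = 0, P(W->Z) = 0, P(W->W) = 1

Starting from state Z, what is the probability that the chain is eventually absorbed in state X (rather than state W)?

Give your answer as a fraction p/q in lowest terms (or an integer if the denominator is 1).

Let a_i = P(absorbed in X | start in state i).
Boundary conditions: a_X = 1, a_W = 0.
For each transient state i, a_i = sum_j P(i->j) * a_j:
  a_Y = 2/9*a_X + 1/9*a_Y + 1/3*a_Z + 1/3*a_W
  a_Z = 0*a_X + 2/3*a_Y + 2/9*a_Z + 1/9*a_W

Substituting a_X = 1 and a_W = 0, rearrange to (I - Q) a = r where r[i] = P(i -> X):
  [8/9, -1/3] . (a_Y, a_Z) = 2/9
  [-2/3, 7/9] . (a_Y, a_Z) = 0

Solving yields:
  a_Y = 7/19
  a_Z = 6/19

Starting state is Z, so the absorption probability is a_Z = 6/19.

Answer: 6/19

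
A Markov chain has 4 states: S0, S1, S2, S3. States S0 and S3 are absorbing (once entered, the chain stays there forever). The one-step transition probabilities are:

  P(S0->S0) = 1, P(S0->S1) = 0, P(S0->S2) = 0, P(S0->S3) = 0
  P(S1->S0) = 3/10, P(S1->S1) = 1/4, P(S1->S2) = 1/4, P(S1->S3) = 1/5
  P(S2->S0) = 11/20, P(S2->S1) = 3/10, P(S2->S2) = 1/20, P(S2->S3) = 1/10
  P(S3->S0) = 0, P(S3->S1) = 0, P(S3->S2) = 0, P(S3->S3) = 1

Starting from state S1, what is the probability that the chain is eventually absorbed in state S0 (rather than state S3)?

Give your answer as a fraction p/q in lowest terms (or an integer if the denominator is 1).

Answer: 169/255

Derivation:
Let a_i = P(absorbed in S0 | start in state i).
Boundary conditions: a_S0 = 1, a_S3 = 0.
For each transient state i, a_i = sum_j P(i->j) * a_j:
  a_S1 = 3/10*a_S0 + 1/4*a_S1 + 1/4*a_S2 + 1/5*a_S3
  a_S2 = 11/20*a_S0 + 3/10*a_S1 + 1/20*a_S2 + 1/10*a_S3

Substituting a_S0 = 1 and a_S3 = 0, rearrange to (I - Q) a = r where r[i] = P(i -> S0):
  [3/4, -1/4] . (a_S1, a_S2) = 3/10
  [-3/10, 19/20] . (a_S1, a_S2) = 11/20

Solving yields:
  a_S1 = 169/255
  a_S2 = 67/85

Starting state is S1, so the absorption probability is a_S1 = 169/255.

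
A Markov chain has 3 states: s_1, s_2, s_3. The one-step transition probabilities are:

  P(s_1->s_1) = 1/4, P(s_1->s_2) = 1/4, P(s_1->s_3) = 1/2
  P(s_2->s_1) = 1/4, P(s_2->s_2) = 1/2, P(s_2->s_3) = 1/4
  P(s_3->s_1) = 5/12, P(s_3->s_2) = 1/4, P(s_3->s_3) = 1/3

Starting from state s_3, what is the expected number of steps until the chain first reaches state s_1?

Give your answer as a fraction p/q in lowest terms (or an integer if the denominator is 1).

Answer: 36/13

Derivation:
Let h_i = expected steps to first reach s_1 from state i.
Boundary: h_s_1 = 0.
First-step equations for the other states:
  h_s_2 = 1 + 1/4*h_s_1 + 1/2*h_s_2 + 1/4*h_s_3
  h_s_3 = 1 + 5/12*h_s_1 + 1/4*h_s_2 + 1/3*h_s_3

Substituting h_s_1 = 0 and rearranging gives the linear system (I - Q) h = 1:
  [1/2, -1/4] . (h_s_2, h_s_3) = 1
  [-1/4, 2/3] . (h_s_2, h_s_3) = 1

Solving yields:
  h_s_2 = 44/13
  h_s_3 = 36/13

Starting state is s_3, so the expected hitting time is h_s_3 = 36/13.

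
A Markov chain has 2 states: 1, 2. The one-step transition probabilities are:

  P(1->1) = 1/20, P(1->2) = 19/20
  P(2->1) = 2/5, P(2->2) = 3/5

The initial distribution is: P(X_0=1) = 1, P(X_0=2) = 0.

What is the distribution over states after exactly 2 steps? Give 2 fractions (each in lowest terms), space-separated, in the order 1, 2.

Answer: 153/400 247/400

Derivation:
Propagating the distribution step by step (d_{t+1} = d_t * P):
d_0 = (1=1, 2=0)
  d_1[1] = 1*1/20 + 0*2/5 = 1/20
  d_1[2] = 1*19/20 + 0*3/5 = 19/20
d_1 = (1=1/20, 2=19/20)
  d_2[1] = 1/20*1/20 + 19/20*2/5 = 153/400
  d_2[2] = 1/20*19/20 + 19/20*3/5 = 247/400
d_2 = (1=153/400, 2=247/400)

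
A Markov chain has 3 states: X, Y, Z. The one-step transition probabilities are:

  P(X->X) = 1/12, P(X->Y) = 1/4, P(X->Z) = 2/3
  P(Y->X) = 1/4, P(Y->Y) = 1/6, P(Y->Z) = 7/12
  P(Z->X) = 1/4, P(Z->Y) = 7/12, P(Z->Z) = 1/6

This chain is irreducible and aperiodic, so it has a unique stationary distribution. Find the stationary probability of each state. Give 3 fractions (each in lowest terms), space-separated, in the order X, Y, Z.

Answer: 3/14 43/119 101/238

Derivation:
The stationary distribution satisfies pi = pi * P, i.e.:
  pi_X = 1/12*pi_X + 1/4*pi_Y + 1/4*pi_Z
  pi_Y = 1/4*pi_X + 1/6*pi_Y + 7/12*pi_Z
  pi_Z = 2/3*pi_X + 7/12*pi_Y + 1/6*pi_Z
with normalization: pi_X + pi_Y + pi_Z = 1.

Using the first 2 balance equations plus normalization, the linear system A*pi = b is:
  [-11/12, 1/4, 1/4] . pi = 0
  [1/4, -5/6, 7/12] . pi = 0
  [1, 1, 1] . pi = 1

Solving yields:
  pi_X = 3/14
  pi_Y = 43/119
  pi_Z = 101/238

Verification (pi * P):
  3/14*1/12 + 43/119*1/4 + 101/238*1/4 = 3/14 = pi_X  (ok)
  3/14*1/4 + 43/119*1/6 + 101/238*7/12 = 43/119 = pi_Y  (ok)
  3/14*2/3 + 43/119*7/12 + 101/238*1/6 = 101/238 = pi_Z  (ok)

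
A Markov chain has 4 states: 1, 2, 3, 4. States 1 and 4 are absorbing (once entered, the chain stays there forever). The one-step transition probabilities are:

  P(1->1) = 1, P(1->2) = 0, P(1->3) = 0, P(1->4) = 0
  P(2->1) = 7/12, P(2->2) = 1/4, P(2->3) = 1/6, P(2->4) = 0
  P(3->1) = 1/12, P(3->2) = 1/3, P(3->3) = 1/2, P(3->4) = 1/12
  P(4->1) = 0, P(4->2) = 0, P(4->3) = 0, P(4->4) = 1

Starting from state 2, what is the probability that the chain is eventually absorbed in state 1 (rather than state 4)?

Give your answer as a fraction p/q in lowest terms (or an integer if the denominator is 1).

Let a_i = P(absorbed in 1 | start in state i).
Boundary conditions: a_1 = 1, a_4 = 0.
For each transient state i, a_i = sum_j P(i->j) * a_j:
  a_2 = 7/12*a_1 + 1/4*a_2 + 1/6*a_3 + 0*a_4
  a_3 = 1/12*a_1 + 1/3*a_2 + 1/2*a_3 + 1/12*a_4

Substituting a_1 = 1 and a_4 = 0, rearrange to (I - Q) a = r where r[i] = P(i -> 1):
  [3/4, -1/6] . (a_2, a_3) = 7/12
  [-1/3, 1/2] . (a_2, a_3) = 1/12

Solving yields:
  a_2 = 22/23
  a_3 = 37/46

Starting state is 2, so the absorption probability is a_2 = 22/23.

Answer: 22/23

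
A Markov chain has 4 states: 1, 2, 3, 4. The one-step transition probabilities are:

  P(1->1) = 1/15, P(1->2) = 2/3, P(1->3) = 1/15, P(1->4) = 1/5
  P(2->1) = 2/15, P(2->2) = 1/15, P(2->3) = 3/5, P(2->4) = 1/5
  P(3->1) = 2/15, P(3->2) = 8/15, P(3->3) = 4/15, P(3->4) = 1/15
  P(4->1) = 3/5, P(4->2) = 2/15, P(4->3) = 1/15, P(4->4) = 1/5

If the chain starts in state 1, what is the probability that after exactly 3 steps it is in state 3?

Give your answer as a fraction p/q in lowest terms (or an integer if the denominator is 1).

Computing P^3 by repeated multiplication:
P^1 =
  1: [1/15, 2/3, 1/15, 1/5]
  2: [2/15, 1/15, 3/5, 1/5]
  3: [2/15, 8/15, 4/15, 1/15]
  4: [3/5, 2/15, 1/15, 1/5]
P^2 =
  1: [2/9, 34/225, 98/225, 43/225]
  2: [49/225, 11/25, 2/9, 3/25]
  3: [7/45, 62/225, 91/225, 37/225]
  4: [14/75, 106/225, 34/225, 43/225]
P^3 =
  1: [701/3375, 52/125, 791/3375, 479/3375]
  2: [118/675, 1043/3375, 389/1125, 23/135]
  3: [674/3375, 1214/3375, 994/3375, 493/3375]
  4: [709/3375, 884/3375, 47/135, 607/3375]

(P^3)[1 -> 3] = 791/3375

Answer: 791/3375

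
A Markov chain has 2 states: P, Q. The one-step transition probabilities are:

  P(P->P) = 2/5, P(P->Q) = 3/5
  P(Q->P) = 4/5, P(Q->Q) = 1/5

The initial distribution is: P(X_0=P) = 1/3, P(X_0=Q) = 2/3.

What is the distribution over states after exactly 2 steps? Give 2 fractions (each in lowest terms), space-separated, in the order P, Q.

Answer: 8/15 7/15

Derivation:
Propagating the distribution step by step (d_{t+1} = d_t * P):
d_0 = (P=1/3, Q=2/3)
  d_1[P] = 1/3*2/5 + 2/3*4/5 = 2/3
  d_1[Q] = 1/3*3/5 + 2/3*1/5 = 1/3
d_1 = (P=2/3, Q=1/3)
  d_2[P] = 2/3*2/5 + 1/3*4/5 = 8/15
  d_2[Q] = 2/3*3/5 + 1/3*1/5 = 7/15
d_2 = (P=8/15, Q=7/15)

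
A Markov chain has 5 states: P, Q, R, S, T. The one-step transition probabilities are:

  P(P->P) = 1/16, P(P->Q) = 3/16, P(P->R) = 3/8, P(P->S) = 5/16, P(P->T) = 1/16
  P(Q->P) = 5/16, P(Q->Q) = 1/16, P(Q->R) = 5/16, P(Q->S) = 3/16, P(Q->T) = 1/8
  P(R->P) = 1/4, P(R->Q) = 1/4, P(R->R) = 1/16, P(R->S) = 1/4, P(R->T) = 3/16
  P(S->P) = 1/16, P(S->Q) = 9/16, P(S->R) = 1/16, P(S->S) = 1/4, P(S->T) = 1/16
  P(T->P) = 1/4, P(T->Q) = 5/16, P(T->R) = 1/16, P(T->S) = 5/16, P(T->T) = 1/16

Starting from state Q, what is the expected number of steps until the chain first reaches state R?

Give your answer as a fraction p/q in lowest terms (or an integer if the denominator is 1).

Let h_i = expected steps to first reach R from state i.
Boundary: h_R = 0.
First-step equations for the other states:
  h_P = 1 + 1/16*h_P + 3/16*h_Q + 3/8*h_R + 5/16*h_S + 1/16*h_T
  h_Q = 1 + 5/16*h_P + 1/16*h_Q + 5/16*h_R + 3/16*h_S + 1/8*h_T
  h_S = 1 + 1/16*h_P + 9/16*h_Q + 1/16*h_R + 1/4*h_S + 1/16*h_T
  h_T = 1 + 1/4*h_P + 5/16*h_Q + 1/16*h_R + 5/16*h_S + 1/16*h_T

Substituting h_R = 0 and rearranging gives the linear system (I - Q) h = 1:
  [15/16, -3/16, -5/16, -1/16] . (h_P, h_Q, h_S, h_T) = 1
  [-5/16, 15/16, -3/16, -1/8] . (h_P, h_Q, h_S, h_T) = 1
  [-1/16, -9/16, 3/4, -1/16] . (h_P, h_Q, h_S, h_T) = 1
  [-1/4, -5/16, -5/16, 15/16] . (h_P, h_Q, h_S, h_T) = 1

Solving yields:
  h_P = 608/153
  h_Q = 84016/20349
  h_S = 105760/20349
  h_T = 106528/20349

Starting state is Q, so the expected hitting time is h_Q = 84016/20349.

Answer: 84016/20349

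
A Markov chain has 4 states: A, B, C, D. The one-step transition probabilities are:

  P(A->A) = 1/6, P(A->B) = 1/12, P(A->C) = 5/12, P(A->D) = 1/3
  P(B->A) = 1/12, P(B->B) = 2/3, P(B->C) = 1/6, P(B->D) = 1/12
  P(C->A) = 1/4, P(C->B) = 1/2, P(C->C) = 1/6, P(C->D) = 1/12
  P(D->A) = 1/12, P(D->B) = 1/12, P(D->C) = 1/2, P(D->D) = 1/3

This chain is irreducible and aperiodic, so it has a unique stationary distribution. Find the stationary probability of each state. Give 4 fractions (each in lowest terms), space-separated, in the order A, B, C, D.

The stationary distribution satisfies pi = pi * P, i.e.:
  pi_A = 1/6*pi_A + 1/12*pi_B + 1/4*pi_C + 1/12*pi_D
  pi_B = 1/12*pi_A + 2/3*pi_B + 1/2*pi_C + 1/12*pi_D
  pi_C = 5/12*pi_A + 1/6*pi_B + 1/6*pi_C + 1/2*pi_D
  pi_D = 1/3*pi_A + 1/12*pi_B + 1/12*pi_C + 1/3*pi_D
with normalization: pi_A + pi_B + pi_C + pi_D = 1.

Using the first 3 balance equations plus normalization, the linear system A*pi = b is:
  [-5/6, 1/12, 1/4, 1/12] . pi = 0
  [1/12, -1/3, 1/2, 1/12] . pi = 0
  [5/12, 1/6, -5/6, 1/2] . pi = 0
  [1, 1, 1, 1] . pi = 1

Solving yields:
  pi_A = 76/555
  pi_B = 503/1110
  pi_C = 281/1110
  pi_D = 29/185

Verification (pi * P):
  76/555*1/6 + 503/1110*1/12 + 281/1110*1/4 + 29/185*1/12 = 76/555 = pi_A  (ok)
  76/555*1/12 + 503/1110*2/3 + 281/1110*1/2 + 29/185*1/12 = 503/1110 = pi_B  (ok)
  76/555*5/12 + 503/1110*1/6 + 281/1110*1/6 + 29/185*1/2 = 281/1110 = pi_C  (ok)
  76/555*1/3 + 503/1110*1/12 + 281/1110*1/12 + 29/185*1/3 = 29/185 = pi_D  (ok)

Answer: 76/555 503/1110 281/1110 29/185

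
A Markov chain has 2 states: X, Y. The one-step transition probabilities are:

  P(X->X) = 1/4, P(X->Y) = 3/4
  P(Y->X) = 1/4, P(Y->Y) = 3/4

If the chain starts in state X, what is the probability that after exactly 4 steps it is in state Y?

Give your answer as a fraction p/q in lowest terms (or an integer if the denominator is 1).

Answer: 3/4

Derivation:
Computing P^4 by repeated multiplication:
P^1 =
  X: [1/4, 3/4]
  Y: [1/4, 3/4]
P^2 =
  X: [1/4, 3/4]
  Y: [1/4, 3/4]
P^3 =
  X: [1/4, 3/4]
  Y: [1/4, 3/4]
P^4 =
  X: [1/4, 3/4]
  Y: [1/4, 3/4]

(P^4)[X -> Y] = 3/4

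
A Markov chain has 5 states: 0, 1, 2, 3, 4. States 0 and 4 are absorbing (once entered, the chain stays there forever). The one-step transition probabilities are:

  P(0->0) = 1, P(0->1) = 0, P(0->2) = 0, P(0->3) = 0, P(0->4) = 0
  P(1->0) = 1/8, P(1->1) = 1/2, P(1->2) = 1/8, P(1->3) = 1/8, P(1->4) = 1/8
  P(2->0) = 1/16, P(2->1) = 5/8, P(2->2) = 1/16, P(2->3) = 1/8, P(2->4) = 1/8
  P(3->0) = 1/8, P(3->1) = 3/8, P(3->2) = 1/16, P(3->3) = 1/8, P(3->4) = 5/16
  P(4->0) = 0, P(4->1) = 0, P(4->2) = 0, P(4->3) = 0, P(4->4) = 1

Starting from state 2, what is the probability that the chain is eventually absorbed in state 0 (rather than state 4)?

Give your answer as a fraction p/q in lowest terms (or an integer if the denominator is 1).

Let a_i = P(absorbed in 0 | start in state i).
Boundary conditions: a_0 = 1, a_4 = 0.
For each transient state i, a_i = sum_j P(i->j) * a_j:
  a_1 = 1/8*a_0 + 1/2*a_1 + 1/8*a_2 + 1/8*a_3 + 1/8*a_4
  a_2 = 1/16*a_0 + 5/8*a_1 + 1/16*a_2 + 1/8*a_3 + 1/8*a_4
  a_3 = 1/8*a_0 + 3/8*a_1 + 1/16*a_2 + 1/8*a_3 + 5/16*a_4

Substituting a_0 = 1 and a_4 = 0, rearrange to (I - Q) a = r where r[i] = P(i -> 0):
  [1/2, -1/8, -1/8] . (a_1, a_2, a_3) = 1/8
  [-5/8, 15/16, -1/8] . (a_1, a_2, a_3) = 1/16
  [-3/8, -1/16, 7/8] . (a_1, a_2, a_3) = 1/8

Solving yields:
  a_1 = 257/580
  a_2 = 119/290
  a_3 = 21/58

Starting state is 2, so the absorption probability is a_2 = 119/290.

Answer: 119/290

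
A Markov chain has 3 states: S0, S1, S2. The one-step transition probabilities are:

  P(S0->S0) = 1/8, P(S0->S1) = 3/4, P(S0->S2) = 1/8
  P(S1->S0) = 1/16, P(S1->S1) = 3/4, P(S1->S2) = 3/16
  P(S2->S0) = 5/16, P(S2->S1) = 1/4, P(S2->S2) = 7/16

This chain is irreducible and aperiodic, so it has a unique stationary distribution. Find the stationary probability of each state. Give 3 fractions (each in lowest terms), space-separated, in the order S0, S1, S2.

The stationary distribution satisfies pi = pi * P, i.e.:
  pi_S0 = 1/8*pi_S0 + 1/16*pi_S1 + 5/16*pi_S2
  pi_S1 = 3/4*pi_S0 + 3/4*pi_S1 + 1/4*pi_S2
  pi_S2 = 1/8*pi_S0 + 3/16*pi_S1 + 7/16*pi_S2
with normalization: pi_S0 + pi_S1 + pi_S2 = 1.

Using the first 2 balance equations plus normalization, the linear system A*pi = b is:
  [-7/8, 1/16, 5/16] . pi = 0
  [3/4, -1/4, 1/4] . pi = 0
  [1, 1, 1] . pi = 1

Solving yields:
  pi_S0 = 3/23
  pi_S1 = 29/46
  pi_S2 = 11/46

Verification (pi * P):
  3/23*1/8 + 29/46*1/16 + 11/46*5/16 = 3/23 = pi_S0  (ok)
  3/23*3/4 + 29/46*3/4 + 11/46*1/4 = 29/46 = pi_S1  (ok)
  3/23*1/8 + 29/46*3/16 + 11/46*7/16 = 11/46 = pi_S2  (ok)

Answer: 3/23 29/46 11/46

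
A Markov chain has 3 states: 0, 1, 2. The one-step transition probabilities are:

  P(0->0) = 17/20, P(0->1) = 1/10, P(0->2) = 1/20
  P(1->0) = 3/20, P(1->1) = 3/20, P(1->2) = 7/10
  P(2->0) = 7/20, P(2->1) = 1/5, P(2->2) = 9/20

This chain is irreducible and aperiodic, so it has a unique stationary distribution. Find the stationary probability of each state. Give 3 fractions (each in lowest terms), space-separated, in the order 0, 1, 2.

Answer: 131/202 13/101 45/202

Derivation:
The stationary distribution satisfies pi = pi * P, i.e.:
  pi_0 = 17/20*pi_0 + 3/20*pi_1 + 7/20*pi_2
  pi_1 = 1/10*pi_0 + 3/20*pi_1 + 1/5*pi_2
  pi_2 = 1/20*pi_0 + 7/10*pi_1 + 9/20*pi_2
with normalization: pi_0 + pi_1 + pi_2 = 1.

Using the first 2 balance equations plus normalization, the linear system A*pi = b is:
  [-3/20, 3/20, 7/20] . pi = 0
  [1/10, -17/20, 1/5] . pi = 0
  [1, 1, 1] . pi = 1

Solving yields:
  pi_0 = 131/202
  pi_1 = 13/101
  pi_2 = 45/202

Verification (pi * P):
  131/202*17/20 + 13/101*3/20 + 45/202*7/20 = 131/202 = pi_0  (ok)
  131/202*1/10 + 13/101*3/20 + 45/202*1/5 = 13/101 = pi_1  (ok)
  131/202*1/20 + 13/101*7/10 + 45/202*9/20 = 45/202 = pi_2  (ok)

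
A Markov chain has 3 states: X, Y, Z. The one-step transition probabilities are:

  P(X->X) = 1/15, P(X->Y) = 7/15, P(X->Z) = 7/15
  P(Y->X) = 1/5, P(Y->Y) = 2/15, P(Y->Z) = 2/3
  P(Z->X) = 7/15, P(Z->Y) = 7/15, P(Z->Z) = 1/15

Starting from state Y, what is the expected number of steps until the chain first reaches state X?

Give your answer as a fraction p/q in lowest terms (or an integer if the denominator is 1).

Let h_i = expected steps to first reach X from state i.
Boundary: h_X = 0.
First-step equations for the other states:
  h_Y = 1 + 1/5*h_X + 2/15*h_Y + 2/3*h_Z
  h_Z = 1 + 7/15*h_X + 7/15*h_Y + 1/15*h_Z

Substituting h_X = 0 and rearranging gives the linear system (I - Q) h = 1:
  [13/15, -2/3] . (h_Y, h_Z) = 1
  [-7/15, 14/15] . (h_Y, h_Z) = 1

Solving yields:
  h_Y = 45/14
  h_Z = 75/28

Starting state is Y, so the expected hitting time is h_Y = 45/14.

Answer: 45/14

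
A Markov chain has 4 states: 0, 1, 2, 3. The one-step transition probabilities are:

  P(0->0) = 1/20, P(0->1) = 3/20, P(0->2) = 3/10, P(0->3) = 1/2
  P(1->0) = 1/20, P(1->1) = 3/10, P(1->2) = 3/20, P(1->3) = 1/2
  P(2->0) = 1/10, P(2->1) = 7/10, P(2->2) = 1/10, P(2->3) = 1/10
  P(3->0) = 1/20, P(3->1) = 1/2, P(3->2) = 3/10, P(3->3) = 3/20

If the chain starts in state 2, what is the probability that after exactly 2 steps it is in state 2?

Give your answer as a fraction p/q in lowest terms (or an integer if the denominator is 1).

Answer: 7/40

Derivation:
Computing P^2 by repeated multiplication:
P^1 =
  0: [1/20, 3/20, 3/10, 1/2]
  1: [1/20, 3/10, 3/20, 1/2]
  2: [1/10, 7/10, 1/10, 1/10]
  3: [1/20, 1/2, 3/10, 3/20]
P^2 =
  0: [13/200, 41/80, 87/400, 41/200]
  1: [23/400, 181/400, 9/40, 53/200]
  2: [11/200, 69/200, 7/40, 17/40]
  3: [13/200, 177/400, 33/200, 131/400]

(P^2)[2 -> 2] = 7/40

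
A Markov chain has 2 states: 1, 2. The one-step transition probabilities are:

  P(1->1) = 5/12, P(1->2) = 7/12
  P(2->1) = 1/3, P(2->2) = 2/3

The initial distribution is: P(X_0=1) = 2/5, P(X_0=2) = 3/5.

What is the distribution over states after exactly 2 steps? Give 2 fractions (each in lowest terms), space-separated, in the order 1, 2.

Answer: 131/360 229/360

Derivation:
Propagating the distribution step by step (d_{t+1} = d_t * P):
d_0 = (1=2/5, 2=3/5)
  d_1[1] = 2/5*5/12 + 3/5*1/3 = 11/30
  d_1[2] = 2/5*7/12 + 3/5*2/3 = 19/30
d_1 = (1=11/30, 2=19/30)
  d_2[1] = 11/30*5/12 + 19/30*1/3 = 131/360
  d_2[2] = 11/30*7/12 + 19/30*2/3 = 229/360
d_2 = (1=131/360, 2=229/360)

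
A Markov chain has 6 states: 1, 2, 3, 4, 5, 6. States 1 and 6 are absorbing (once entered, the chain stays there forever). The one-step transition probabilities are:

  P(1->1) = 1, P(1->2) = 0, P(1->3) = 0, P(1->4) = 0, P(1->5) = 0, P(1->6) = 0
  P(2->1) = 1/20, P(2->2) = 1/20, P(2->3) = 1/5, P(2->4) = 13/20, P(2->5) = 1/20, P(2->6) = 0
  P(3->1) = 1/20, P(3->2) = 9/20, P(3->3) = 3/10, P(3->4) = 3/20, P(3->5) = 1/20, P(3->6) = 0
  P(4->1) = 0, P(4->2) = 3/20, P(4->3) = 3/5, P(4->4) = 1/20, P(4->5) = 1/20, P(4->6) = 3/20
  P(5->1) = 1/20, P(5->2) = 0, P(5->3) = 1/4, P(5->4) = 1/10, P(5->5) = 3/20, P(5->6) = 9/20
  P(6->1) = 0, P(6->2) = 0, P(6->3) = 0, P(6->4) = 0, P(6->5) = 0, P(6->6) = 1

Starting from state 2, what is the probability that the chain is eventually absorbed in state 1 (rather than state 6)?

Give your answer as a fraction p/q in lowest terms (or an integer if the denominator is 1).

Let a_i = P(absorbed in 1 | start in state i).
Boundary conditions: a_1 = 1, a_6 = 0.
For each transient state i, a_i = sum_j P(i->j) * a_j:
  a_2 = 1/20*a_1 + 1/20*a_2 + 1/5*a_3 + 13/20*a_4 + 1/20*a_5 + 0*a_6
  a_3 = 1/20*a_1 + 9/20*a_2 + 3/10*a_3 + 3/20*a_4 + 1/20*a_5 + 0*a_6
  a_4 = 0*a_1 + 3/20*a_2 + 3/5*a_3 + 1/20*a_4 + 1/20*a_5 + 3/20*a_6
  a_5 = 1/20*a_1 + 0*a_2 + 1/4*a_3 + 1/10*a_4 + 3/20*a_5 + 9/20*a_6

Substituting a_1 = 1 and a_6 = 0, rearrange to (I - Q) a = r where r[i] = P(i -> 1):
  [19/20, -1/5, -13/20, -1/20] . (a_2, a_3, a_4, a_5) = 1/20
  [-9/20, 7/10, -3/20, -1/20] . (a_2, a_3, a_4, a_5) = 1/20
  [-3/20, -3/5, 19/20, -1/20] . (a_2, a_3, a_4, a_5) = 0
  [0, -1/4, -1/10, 17/20] . (a_2, a_3, a_4, a_5) = 1/20

Solving yields:
  a_2 = 2131/6070
  a_3 = 4577/12140
  a_4 = 739/2428
  a_5 = 499/2428

Starting state is 2, so the absorption probability is a_2 = 2131/6070.

Answer: 2131/6070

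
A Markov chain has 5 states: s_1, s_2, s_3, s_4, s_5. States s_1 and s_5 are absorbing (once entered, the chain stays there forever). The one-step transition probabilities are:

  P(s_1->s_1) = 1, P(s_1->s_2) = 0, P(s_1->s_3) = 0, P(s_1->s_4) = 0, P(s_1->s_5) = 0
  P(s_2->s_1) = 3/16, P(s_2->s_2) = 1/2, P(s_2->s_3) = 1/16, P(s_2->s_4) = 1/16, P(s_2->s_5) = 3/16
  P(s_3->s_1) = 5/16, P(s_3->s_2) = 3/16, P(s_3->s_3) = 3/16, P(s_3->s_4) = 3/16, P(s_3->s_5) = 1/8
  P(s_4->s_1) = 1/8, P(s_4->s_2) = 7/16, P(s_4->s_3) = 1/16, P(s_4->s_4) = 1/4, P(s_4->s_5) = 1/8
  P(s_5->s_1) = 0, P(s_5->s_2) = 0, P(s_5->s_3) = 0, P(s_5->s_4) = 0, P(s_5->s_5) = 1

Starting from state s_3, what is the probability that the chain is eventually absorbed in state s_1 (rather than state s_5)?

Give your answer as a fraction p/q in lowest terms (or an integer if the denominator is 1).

Answer: 670/1073

Derivation:
Let a_i = P(absorbed in s_1 | start in state i).
Boundary conditions: a_s_1 = 1, a_s_5 = 0.
For each transient state i, a_i = sum_j P(i->j) * a_j:
  a_s_2 = 3/16*a_s_1 + 1/2*a_s_2 + 1/16*a_s_3 + 1/16*a_s_4 + 3/16*a_s_5
  a_s_3 = 5/16*a_s_1 + 3/16*a_s_2 + 3/16*a_s_3 + 3/16*a_s_4 + 1/8*a_s_5
  a_s_4 = 1/8*a_s_1 + 7/16*a_s_2 + 1/16*a_s_3 + 1/4*a_s_4 + 1/8*a_s_5

Substituting a_s_1 = 1 and a_s_5 = 0, rearrange to (I - Q) a = r where r[i] = P(i -> s_1):
  [1/2, -1/16, -1/16] . (a_s_2, a_s_3, a_s_4) = 3/16
  [-3/16, 13/16, -3/16] . (a_s_2, a_s_3, a_s_4) = 5/16
  [-7/16, -1/16, 3/4] . (a_s_2, a_s_3, a_s_4) = 1/8

Solving yields:
  a_s_2 = 556/1073
  a_s_3 = 670/1073
  a_s_4 = 559/1073

Starting state is s_3, so the absorption probability is a_s_3 = 670/1073.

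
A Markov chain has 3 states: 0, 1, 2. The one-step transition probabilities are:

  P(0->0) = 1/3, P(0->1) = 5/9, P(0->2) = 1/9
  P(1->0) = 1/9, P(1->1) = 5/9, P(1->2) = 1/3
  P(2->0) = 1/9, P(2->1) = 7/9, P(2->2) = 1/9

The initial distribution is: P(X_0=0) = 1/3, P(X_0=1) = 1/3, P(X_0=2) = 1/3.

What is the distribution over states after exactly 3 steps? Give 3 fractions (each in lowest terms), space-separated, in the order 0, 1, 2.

Propagating the distribution step by step (d_{t+1} = d_t * P):
d_0 = (0=1/3, 1=1/3, 2=1/3)
  d_1[0] = 1/3*1/3 + 1/3*1/9 + 1/3*1/9 = 5/27
  d_1[1] = 1/3*5/9 + 1/3*5/9 + 1/3*7/9 = 17/27
  d_1[2] = 1/3*1/9 + 1/3*1/3 + 1/3*1/9 = 5/27
d_1 = (0=5/27, 1=17/27, 2=5/27)
  d_2[0] = 5/27*1/3 + 17/27*1/9 + 5/27*1/9 = 37/243
  d_2[1] = 5/27*5/9 + 17/27*5/9 + 5/27*7/9 = 145/243
  d_2[2] = 5/27*1/9 + 17/27*1/3 + 5/27*1/9 = 61/243
d_2 = (0=37/243, 1=145/243, 2=61/243)
  d_3[0] = 37/243*1/3 + 145/243*1/9 + 61/243*1/9 = 317/2187
  d_3[1] = 37/243*5/9 + 145/243*5/9 + 61/243*7/9 = 1337/2187
  d_3[2] = 37/243*1/9 + 145/243*1/3 + 61/243*1/9 = 533/2187
d_3 = (0=317/2187, 1=1337/2187, 2=533/2187)

Answer: 317/2187 1337/2187 533/2187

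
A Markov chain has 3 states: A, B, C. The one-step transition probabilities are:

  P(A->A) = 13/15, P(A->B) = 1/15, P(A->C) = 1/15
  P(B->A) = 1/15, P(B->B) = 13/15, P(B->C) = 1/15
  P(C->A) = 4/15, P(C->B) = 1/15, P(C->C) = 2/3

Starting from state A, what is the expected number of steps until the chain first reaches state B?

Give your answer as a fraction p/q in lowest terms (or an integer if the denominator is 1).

Answer: 15

Derivation:
Let h_i = expected steps to first reach B from state i.
Boundary: h_B = 0.
First-step equations for the other states:
  h_A = 1 + 13/15*h_A + 1/15*h_B + 1/15*h_C
  h_C = 1 + 4/15*h_A + 1/15*h_B + 2/3*h_C

Substituting h_B = 0 and rearranging gives the linear system (I - Q) h = 1:
  [2/15, -1/15] . (h_A, h_C) = 1
  [-4/15, 1/3] . (h_A, h_C) = 1

Solving yields:
  h_A = 15
  h_C = 15

Starting state is A, so the expected hitting time is h_A = 15.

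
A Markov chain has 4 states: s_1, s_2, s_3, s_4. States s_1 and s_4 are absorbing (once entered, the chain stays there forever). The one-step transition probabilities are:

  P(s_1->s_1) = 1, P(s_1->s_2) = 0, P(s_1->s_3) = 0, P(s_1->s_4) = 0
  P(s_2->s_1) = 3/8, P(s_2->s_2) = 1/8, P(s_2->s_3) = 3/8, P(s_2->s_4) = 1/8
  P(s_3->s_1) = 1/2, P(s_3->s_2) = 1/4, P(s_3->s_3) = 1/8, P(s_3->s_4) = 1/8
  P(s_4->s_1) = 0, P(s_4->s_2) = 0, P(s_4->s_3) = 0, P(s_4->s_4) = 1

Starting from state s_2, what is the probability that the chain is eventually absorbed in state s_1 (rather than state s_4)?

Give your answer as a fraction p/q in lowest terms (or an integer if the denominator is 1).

Answer: 33/43

Derivation:
Let a_i = P(absorbed in s_1 | start in state i).
Boundary conditions: a_s_1 = 1, a_s_4 = 0.
For each transient state i, a_i = sum_j P(i->j) * a_j:
  a_s_2 = 3/8*a_s_1 + 1/8*a_s_2 + 3/8*a_s_3 + 1/8*a_s_4
  a_s_3 = 1/2*a_s_1 + 1/4*a_s_2 + 1/8*a_s_3 + 1/8*a_s_4

Substituting a_s_1 = 1 and a_s_4 = 0, rearrange to (I - Q) a = r where r[i] = P(i -> s_1):
  [7/8, -3/8] . (a_s_2, a_s_3) = 3/8
  [-1/4, 7/8] . (a_s_2, a_s_3) = 1/2

Solving yields:
  a_s_2 = 33/43
  a_s_3 = 34/43

Starting state is s_2, so the absorption probability is a_s_2 = 33/43.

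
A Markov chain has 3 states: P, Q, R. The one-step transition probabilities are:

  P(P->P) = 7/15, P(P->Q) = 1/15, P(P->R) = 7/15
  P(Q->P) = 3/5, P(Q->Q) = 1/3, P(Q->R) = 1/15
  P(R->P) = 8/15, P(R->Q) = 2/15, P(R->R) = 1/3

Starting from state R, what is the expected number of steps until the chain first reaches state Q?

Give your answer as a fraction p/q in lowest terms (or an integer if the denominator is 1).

Answer: 10

Derivation:
Let h_i = expected steps to first reach Q from state i.
Boundary: h_Q = 0.
First-step equations for the other states:
  h_P = 1 + 7/15*h_P + 1/15*h_Q + 7/15*h_R
  h_R = 1 + 8/15*h_P + 2/15*h_Q + 1/3*h_R

Substituting h_Q = 0 and rearranging gives the linear system (I - Q) h = 1:
  [8/15, -7/15] . (h_P, h_R) = 1
  [-8/15, 2/3] . (h_P, h_R) = 1

Solving yields:
  h_P = 85/8
  h_R = 10

Starting state is R, so the expected hitting time is h_R = 10.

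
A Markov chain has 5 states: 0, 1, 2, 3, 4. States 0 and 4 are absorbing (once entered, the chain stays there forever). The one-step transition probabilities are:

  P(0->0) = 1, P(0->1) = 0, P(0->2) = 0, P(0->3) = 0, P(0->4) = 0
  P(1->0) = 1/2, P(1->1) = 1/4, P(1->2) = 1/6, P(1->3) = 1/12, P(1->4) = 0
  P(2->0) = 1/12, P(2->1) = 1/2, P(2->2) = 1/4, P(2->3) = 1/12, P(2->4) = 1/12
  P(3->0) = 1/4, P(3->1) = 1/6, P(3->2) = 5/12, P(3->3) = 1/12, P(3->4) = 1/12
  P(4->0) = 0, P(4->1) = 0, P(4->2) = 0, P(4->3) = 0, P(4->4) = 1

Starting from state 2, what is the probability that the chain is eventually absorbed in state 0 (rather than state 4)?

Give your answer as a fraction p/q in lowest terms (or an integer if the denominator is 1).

Let a_i = P(absorbed in 0 | start in state i).
Boundary conditions: a_0 = 1, a_4 = 0.
For each transient state i, a_i = sum_j P(i->j) * a_j:
  a_1 = 1/2*a_0 + 1/4*a_1 + 1/6*a_2 + 1/12*a_3 + 0*a_4
  a_2 = 1/12*a_0 + 1/2*a_1 + 1/4*a_2 + 1/12*a_3 + 1/12*a_4
  a_3 = 1/4*a_0 + 1/6*a_1 + 5/12*a_2 + 1/12*a_3 + 1/12*a_4

Substituting a_0 = 1 and a_4 = 0, rearrange to (I - Q) a = r where r[i] = P(i -> 0):
  [3/4, -1/6, -1/12] . (a_1, a_2, a_3) = 1/2
  [-1/2, 3/4, -1/12] . (a_1, a_2, a_3) = 1/12
  [-1/6, -5/12, 11/12] . (a_1, a_2, a_3) = 1/4

Solving yields:
  a_1 = 312/331
  a_2 = 275/331
  a_3 = 272/331

Starting state is 2, so the absorption probability is a_2 = 275/331.

Answer: 275/331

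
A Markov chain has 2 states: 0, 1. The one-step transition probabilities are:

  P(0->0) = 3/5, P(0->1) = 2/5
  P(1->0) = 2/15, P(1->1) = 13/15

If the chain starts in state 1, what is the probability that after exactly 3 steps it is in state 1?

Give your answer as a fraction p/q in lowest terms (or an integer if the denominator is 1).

Answer: 2617/3375

Derivation:
Computing P^3 by repeated multiplication:
P^1 =
  0: [3/5, 2/5]
  1: [2/15, 13/15]
P^2 =
  0: [31/75, 44/75]
  1: [44/225, 181/225]
P^3 =
  0: [367/1125, 758/1125]
  1: [758/3375, 2617/3375]

(P^3)[1 -> 1] = 2617/3375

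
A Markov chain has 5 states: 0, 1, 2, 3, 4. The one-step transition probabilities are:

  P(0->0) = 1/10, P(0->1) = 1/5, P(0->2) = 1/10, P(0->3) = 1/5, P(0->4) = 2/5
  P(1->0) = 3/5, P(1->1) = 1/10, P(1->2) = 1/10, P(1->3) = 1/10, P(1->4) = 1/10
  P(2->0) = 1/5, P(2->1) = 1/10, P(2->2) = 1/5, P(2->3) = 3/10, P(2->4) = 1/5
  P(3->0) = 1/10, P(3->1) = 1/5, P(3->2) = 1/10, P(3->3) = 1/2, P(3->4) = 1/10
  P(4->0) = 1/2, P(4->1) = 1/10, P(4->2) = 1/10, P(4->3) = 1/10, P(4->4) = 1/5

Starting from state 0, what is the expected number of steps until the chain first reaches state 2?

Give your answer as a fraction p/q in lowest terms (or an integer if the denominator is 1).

Answer: 10

Derivation:
Let h_i = expected steps to first reach 2 from state i.
Boundary: h_2 = 0.
First-step equations for the other states:
  h_0 = 1 + 1/10*h_0 + 1/5*h_1 + 1/10*h_2 + 1/5*h_3 + 2/5*h_4
  h_1 = 1 + 3/5*h_0 + 1/10*h_1 + 1/10*h_2 + 1/10*h_3 + 1/10*h_4
  h_3 = 1 + 1/10*h_0 + 1/5*h_1 + 1/10*h_2 + 1/2*h_3 + 1/10*h_4
  h_4 = 1 + 1/2*h_0 + 1/10*h_1 + 1/10*h_2 + 1/10*h_3 + 1/5*h_4

Substituting h_2 = 0 and rearranging gives the linear system (I - Q) h = 1:
  [9/10, -1/5, -1/5, -2/5] . (h_0, h_1, h_3, h_4) = 1
  [-3/5, 9/10, -1/10, -1/10] . (h_0, h_1, h_3, h_4) = 1
  [-1/10, -1/5, 1/2, -1/10] . (h_0, h_1, h_3, h_4) = 1
  [-1/2, -1/10, -1/10, 4/5] . (h_0, h_1, h_3, h_4) = 1

Solving yields:
  h_0 = 10
  h_1 = 10
  h_3 = 10
  h_4 = 10

Starting state is 0, so the expected hitting time is h_0 = 10.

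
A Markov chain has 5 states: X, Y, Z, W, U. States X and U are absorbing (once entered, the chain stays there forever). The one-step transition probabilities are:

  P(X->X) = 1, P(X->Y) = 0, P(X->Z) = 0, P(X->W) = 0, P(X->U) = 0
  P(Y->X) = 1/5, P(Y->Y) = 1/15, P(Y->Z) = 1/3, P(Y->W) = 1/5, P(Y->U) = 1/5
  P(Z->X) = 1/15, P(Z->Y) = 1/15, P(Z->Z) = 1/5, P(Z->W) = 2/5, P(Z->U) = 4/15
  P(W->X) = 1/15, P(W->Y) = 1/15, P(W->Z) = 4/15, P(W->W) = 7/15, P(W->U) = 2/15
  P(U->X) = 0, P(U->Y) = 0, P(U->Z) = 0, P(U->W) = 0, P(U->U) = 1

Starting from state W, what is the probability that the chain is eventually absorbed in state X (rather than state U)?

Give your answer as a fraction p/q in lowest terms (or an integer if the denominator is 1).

Answer: 136/445

Derivation:
Let a_i = P(absorbed in X | start in state i).
Boundary conditions: a_X = 1, a_U = 0.
For each transient state i, a_i = sum_j P(i->j) * a_j:
  a_Y = 1/5*a_X + 1/15*a_Y + 1/3*a_Z + 1/5*a_W + 1/5*a_U
  a_Z = 1/15*a_X + 1/15*a_Y + 1/5*a_Z + 2/5*a_W + 4/15*a_U
  a_W = 1/15*a_X + 1/15*a_Y + 4/15*a_Z + 7/15*a_W + 2/15*a_U

Substituting a_X = 1 and a_U = 0, rearrange to (I - Q) a = r where r[i] = P(i -> X):
  [14/15, -1/3, -1/5] . (a_Y, a_Z, a_W) = 1/5
  [-1/15, 4/5, -2/5] . (a_Y, a_Z, a_W) = 1/15
  [-1/15, -4/15, 8/15] . (a_Y, a_Z, a_W) = 1/15

Solving yields:
  a_Y = 167/445
  a_Z = 119/445
  a_W = 136/445

Starting state is W, so the absorption probability is a_W = 136/445.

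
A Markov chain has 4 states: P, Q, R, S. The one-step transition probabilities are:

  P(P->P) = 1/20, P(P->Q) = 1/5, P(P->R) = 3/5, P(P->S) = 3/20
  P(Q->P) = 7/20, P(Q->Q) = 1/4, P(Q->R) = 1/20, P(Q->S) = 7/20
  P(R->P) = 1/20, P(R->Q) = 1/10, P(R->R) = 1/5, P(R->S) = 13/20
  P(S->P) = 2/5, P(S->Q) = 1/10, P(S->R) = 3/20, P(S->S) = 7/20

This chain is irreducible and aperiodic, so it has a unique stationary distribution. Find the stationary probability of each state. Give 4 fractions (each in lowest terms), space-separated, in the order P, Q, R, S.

The stationary distribution satisfies pi = pi * P, i.e.:
  pi_P = 1/20*pi_P + 7/20*pi_Q + 1/20*pi_R + 2/5*pi_S
  pi_Q = 1/5*pi_P + 1/4*pi_Q + 1/10*pi_R + 1/10*pi_S
  pi_R = 3/5*pi_P + 1/20*pi_Q + 1/5*pi_R + 3/20*pi_S
  pi_S = 3/20*pi_P + 7/20*pi_Q + 13/20*pi_R + 7/20*pi_S
with normalization: pi_P + pi_Q + pi_R + pi_S = 1.

Using the first 3 balance equations plus normalization, the linear system A*pi = b is:
  [-19/20, 7/20, 1/20, 2/5] . pi = 0
  [1/5, -3/4, 1/10, 1/10] . pi = 0
  [3/5, 1/20, -4/5, 3/20] . pi = 0
  [1, 1, 1, 1] . pi = 1

Solving yields:
  pi_P = 2217/9802
  pi_Q = 707/4901
  pi_R = 2449/9802
  pi_S = 1861/4901

Verification (pi * P):
  2217/9802*1/20 + 707/4901*7/20 + 2449/9802*1/20 + 1861/4901*2/5 = 2217/9802 = pi_P  (ok)
  2217/9802*1/5 + 707/4901*1/4 + 2449/9802*1/10 + 1861/4901*1/10 = 707/4901 = pi_Q  (ok)
  2217/9802*3/5 + 707/4901*1/20 + 2449/9802*1/5 + 1861/4901*3/20 = 2449/9802 = pi_R  (ok)
  2217/9802*3/20 + 707/4901*7/20 + 2449/9802*13/20 + 1861/4901*7/20 = 1861/4901 = pi_S  (ok)

Answer: 2217/9802 707/4901 2449/9802 1861/4901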